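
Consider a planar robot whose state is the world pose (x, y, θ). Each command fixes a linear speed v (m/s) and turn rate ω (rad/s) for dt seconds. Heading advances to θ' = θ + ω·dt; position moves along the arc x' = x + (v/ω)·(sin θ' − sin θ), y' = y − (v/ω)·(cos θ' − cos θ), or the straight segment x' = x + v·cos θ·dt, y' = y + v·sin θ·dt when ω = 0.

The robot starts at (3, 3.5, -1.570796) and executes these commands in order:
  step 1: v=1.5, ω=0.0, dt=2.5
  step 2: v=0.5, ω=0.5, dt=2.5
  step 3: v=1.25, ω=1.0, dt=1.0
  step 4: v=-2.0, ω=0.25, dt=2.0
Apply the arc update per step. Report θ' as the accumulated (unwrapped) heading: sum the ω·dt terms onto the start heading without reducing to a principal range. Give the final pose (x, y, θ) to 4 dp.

step 1: θ'=-1.5708 (straight) → pose (3.0000, -0.2500, -1.5708)
step 2: θ'=-0.3208 (R=1.0000) → pose (3.6847, -1.1990, -0.3208)
step 3: θ'=0.6792 (R=1.2500) → pose (4.8640, -0.9853, 0.6792)
step 4: θ'=1.1792 (R=-8.0000) → pose (2.4950, -4.1566, 1.1792)

(2.4950, -4.1566, 1.1792)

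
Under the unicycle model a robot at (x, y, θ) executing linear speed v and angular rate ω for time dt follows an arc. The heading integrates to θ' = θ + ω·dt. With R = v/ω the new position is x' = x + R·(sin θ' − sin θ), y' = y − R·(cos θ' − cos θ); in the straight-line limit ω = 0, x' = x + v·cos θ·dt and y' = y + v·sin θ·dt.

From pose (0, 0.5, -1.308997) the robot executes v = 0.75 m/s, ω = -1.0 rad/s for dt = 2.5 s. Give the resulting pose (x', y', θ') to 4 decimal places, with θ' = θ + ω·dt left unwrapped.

θ' = -1.3090 + -1.0·2.5 = -3.8090
R = v/ω = 0.75/-1.0 = -0.7500
x' = 0 + -0.7500·(sin -3.8090 − sin -1.3090) = -1.1887
y' = 0.5 − -0.7500·(cos -3.8090 − cos -1.3090) = -0.2832

(-1.1887, -0.2832, -3.8090)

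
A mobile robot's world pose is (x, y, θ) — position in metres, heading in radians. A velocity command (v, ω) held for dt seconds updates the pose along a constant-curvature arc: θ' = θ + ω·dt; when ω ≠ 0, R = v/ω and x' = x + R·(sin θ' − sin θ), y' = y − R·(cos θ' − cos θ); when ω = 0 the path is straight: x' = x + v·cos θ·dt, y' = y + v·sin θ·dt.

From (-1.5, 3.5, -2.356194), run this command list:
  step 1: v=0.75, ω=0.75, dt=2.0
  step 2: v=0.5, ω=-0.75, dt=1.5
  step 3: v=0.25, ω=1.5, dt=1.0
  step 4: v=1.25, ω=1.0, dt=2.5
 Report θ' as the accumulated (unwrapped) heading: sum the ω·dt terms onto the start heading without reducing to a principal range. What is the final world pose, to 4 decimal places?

(0.3404, 2.8700, 2.0188)

step 1: θ'=-0.8562 (R=1.0000) → pose (-1.5482, 2.1376, -0.8562)
step 2: θ'=-1.9812 (R=-0.6667) → pose (-1.4405, 1.4347, -1.9812)
step 3: θ'=-0.4812 (R=0.1667) → pose (-1.3648, 1.2205, -0.4812)
step 4: θ'=2.0188 (R=1.2500) → pose (0.3404, 2.8700, 2.0188)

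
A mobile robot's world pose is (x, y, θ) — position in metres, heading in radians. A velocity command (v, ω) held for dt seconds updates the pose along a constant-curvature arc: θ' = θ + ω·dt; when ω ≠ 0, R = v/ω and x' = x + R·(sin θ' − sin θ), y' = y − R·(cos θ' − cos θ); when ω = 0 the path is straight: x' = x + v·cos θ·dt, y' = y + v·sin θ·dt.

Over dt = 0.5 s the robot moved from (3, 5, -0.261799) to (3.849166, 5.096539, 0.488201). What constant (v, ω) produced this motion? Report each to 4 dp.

v = 1.7500, ω = 1.5000

Δθ = 0.488201 − -0.261799 = 0.750000
ω = Δθ/dt = 0.750000/0.5 = 1.5000
R = Δx/(sin θ' − sin θ) = 1.1667
v = R·ω = 1.1667·1.5000 = 1.7500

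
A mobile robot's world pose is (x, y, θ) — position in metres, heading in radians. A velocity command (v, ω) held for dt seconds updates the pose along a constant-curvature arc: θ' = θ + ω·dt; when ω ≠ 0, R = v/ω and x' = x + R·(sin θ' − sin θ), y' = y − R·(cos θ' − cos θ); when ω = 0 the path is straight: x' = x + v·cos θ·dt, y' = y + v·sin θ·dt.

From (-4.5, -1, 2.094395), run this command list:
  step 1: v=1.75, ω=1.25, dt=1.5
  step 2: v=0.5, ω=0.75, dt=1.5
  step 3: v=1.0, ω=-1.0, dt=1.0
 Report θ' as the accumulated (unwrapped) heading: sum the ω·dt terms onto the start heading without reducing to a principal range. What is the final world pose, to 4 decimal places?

step 1: θ'=3.9694 (R=1.4000) → pose (-6.7435, -0.7529, 3.9694)
step 2: θ'=5.0944 (R=0.6667) → pose (-6.8711, -1.4524, 5.0944)
step 3: θ'=4.0944 (R=-1.0000) → pose (-6.9840, -2.4046, 4.0944)

(-6.9840, -2.4046, 4.0944)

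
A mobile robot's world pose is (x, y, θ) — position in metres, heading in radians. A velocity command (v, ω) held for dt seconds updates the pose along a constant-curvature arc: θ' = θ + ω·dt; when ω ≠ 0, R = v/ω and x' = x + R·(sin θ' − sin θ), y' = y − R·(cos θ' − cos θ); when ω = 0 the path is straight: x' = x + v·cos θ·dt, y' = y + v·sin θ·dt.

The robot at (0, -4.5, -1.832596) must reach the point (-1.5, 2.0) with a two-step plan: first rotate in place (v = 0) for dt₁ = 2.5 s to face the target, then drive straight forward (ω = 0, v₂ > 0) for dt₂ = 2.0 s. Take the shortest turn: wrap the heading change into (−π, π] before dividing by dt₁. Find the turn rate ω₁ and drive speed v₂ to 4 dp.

heading to target = atan2(2−-4.5, -1.5−0) = 1.7976
Δθ = wrap(1.7976 − -1.8326) = -2.6530; ω₁ = Δθ/dt₁ = -1.0612
distance = √((-1.5−0)² + (2−-4.5)²) = 6.6708; v₂ = distance/dt₂ = 3.3354

ω₁ = -1.0612, v₂ = 3.3354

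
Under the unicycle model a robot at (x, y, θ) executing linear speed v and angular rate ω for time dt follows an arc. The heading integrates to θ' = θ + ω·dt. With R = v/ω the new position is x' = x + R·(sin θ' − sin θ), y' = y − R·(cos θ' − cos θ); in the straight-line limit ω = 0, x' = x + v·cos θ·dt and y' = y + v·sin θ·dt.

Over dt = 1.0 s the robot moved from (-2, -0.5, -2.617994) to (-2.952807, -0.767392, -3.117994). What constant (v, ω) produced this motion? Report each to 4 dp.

Δθ = -3.117994 − -2.617994 = -0.500000
ω = Δθ/dt = -0.500000/1.0 = -0.5000
R = Δx/(sin θ' − sin θ) = -2.0000
v = R·ω = -2.0000·-0.5000 = 1.0000

v = 1.0000, ω = -0.5000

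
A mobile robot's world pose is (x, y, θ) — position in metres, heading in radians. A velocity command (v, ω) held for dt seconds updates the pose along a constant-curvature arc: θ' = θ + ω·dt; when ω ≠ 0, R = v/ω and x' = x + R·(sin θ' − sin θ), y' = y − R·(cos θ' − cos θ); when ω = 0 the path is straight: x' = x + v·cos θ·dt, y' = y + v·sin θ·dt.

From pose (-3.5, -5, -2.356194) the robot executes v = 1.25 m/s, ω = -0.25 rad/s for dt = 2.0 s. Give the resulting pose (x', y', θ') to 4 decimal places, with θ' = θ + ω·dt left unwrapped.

θ' = -2.3562 + -0.25·2.0 = -2.8562
R = v/ω = 1.25/-0.25 = -5.0000
x' = -3.5 + -5.0000·(sin -2.8562 − sin -2.3562) = -5.6278
y' = -5 − -5.0000·(cos -2.8562 − cos -2.3562) = -6.2622

(-5.6278, -6.2622, -2.8562)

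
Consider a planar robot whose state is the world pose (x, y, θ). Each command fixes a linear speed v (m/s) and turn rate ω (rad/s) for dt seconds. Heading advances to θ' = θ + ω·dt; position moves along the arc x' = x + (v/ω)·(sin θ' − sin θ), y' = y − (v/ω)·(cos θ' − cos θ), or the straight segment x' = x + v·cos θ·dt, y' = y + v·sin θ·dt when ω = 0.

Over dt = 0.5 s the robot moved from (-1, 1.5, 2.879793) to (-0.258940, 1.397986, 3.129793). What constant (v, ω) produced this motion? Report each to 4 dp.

Δθ = 3.129793 − 2.879793 = 0.250000
ω = Δθ/dt = 0.250000/0.5 = 0.5000
R = Δx/(sin θ' − sin θ) = -3.0000
v = R·ω = -3.0000·0.5000 = -1.5000

v = -1.5000, ω = 0.5000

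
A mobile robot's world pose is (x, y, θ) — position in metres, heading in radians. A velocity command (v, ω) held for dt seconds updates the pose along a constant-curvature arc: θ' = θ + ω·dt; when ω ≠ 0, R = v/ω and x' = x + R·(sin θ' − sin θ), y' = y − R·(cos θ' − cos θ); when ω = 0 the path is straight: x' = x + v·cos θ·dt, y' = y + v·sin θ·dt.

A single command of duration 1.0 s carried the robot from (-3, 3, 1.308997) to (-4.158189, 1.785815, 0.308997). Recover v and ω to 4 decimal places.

Δθ = 0.308997 − 1.308997 = -1.000000
ω = Δθ/dt = -1.000000/1.0 = -1.0000
R = −Δy/(cos θ' − cos θ) = 1.7500
v = R·ω = 1.7500·-1.0000 = -1.7500

v = -1.7500, ω = -1.0000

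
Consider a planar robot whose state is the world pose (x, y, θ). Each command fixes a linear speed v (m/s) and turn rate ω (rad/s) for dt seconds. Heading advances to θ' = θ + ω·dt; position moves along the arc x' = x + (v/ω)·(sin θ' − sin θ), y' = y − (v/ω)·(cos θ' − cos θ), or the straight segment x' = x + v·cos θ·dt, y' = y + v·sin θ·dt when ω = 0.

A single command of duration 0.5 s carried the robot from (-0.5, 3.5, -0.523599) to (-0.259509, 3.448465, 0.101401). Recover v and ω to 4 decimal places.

v = 0.5000, ω = 1.2500

Δθ = 0.101401 − -0.523599 = 0.625000
ω = Δθ/dt = 0.625000/0.5 = 1.2500
R = Δx/(sin θ' − sin θ) = 0.4000
v = R·ω = 0.4000·1.2500 = 0.5000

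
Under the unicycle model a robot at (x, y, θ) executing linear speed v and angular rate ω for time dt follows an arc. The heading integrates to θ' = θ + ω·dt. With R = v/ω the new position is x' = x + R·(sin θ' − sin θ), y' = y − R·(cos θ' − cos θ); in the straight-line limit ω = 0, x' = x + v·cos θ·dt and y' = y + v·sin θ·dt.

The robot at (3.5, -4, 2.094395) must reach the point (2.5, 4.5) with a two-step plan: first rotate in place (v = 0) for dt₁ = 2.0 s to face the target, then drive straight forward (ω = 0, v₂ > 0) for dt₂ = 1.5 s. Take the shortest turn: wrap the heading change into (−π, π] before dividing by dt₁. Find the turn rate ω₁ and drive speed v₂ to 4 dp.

heading to target = atan2(4.5−-4, 2.5−3.5) = 1.6879
Δθ = wrap(1.6879 − 2.0944) = -0.4065; ω₁ = Δθ/dt₁ = -0.2032
distance = √((2.5−3.5)² + (4.5−-4)²) = 8.5586; v₂ = distance/dt₂ = 5.7057

ω₁ = -0.2032, v₂ = 5.7057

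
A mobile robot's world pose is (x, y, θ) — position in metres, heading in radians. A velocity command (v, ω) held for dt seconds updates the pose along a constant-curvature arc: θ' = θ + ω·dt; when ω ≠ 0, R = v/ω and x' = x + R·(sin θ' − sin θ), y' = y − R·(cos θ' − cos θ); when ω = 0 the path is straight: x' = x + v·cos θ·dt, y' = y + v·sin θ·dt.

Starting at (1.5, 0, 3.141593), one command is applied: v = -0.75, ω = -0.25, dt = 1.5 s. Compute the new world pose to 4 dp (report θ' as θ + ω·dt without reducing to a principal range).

(2.5988, -0.2085, 2.7666)

θ' = 3.1416 + -0.25·1.5 = 2.7666
R = v/ω = -0.75/-0.25 = 3.0000
x' = 1.5 + 3.0000·(sin 2.7666 − sin 3.1416) = 2.5988
y' = 0 − 3.0000·(cos 2.7666 − cos 3.1416) = -0.2085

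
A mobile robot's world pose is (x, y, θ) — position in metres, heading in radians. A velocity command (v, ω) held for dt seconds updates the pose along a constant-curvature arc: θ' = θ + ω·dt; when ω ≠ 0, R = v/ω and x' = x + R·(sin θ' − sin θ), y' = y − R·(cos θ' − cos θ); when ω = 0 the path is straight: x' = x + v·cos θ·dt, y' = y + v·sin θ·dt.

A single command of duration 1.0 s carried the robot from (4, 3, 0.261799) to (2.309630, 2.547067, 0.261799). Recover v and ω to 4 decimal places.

v = -1.7500, ω = 0.0000

Δθ = 0.261799 − 0.261799 = 0.000000
ω = Δθ/dt = 0.000000/1.0 = 0.0000
ω = 0 → v = (Δx·cos θ + Δy·sin θ)/dt = -1.7500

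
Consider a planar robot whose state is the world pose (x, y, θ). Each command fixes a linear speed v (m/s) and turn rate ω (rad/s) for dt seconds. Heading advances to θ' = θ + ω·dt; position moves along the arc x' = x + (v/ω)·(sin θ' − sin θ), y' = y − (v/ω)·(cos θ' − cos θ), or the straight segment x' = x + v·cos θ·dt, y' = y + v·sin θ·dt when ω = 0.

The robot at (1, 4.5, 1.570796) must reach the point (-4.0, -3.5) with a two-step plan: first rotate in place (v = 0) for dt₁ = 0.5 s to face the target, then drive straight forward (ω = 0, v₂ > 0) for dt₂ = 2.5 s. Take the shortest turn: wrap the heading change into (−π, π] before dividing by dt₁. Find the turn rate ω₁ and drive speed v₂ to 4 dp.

ω₁ = 5.1660, v₂ = 3.7736

heading to target = atan2(-3.5−4.5, -4−1) = -2.1294
Δθ = wrap(-2.1294 − 1.5708) = 2.5830; ω₁ = Δθ/dt₁ = 5.1660
distance = √((-4−1)² + (-3.5−4.5)²) = 9.4340; v₂ = distance/dt₂ = 3.7736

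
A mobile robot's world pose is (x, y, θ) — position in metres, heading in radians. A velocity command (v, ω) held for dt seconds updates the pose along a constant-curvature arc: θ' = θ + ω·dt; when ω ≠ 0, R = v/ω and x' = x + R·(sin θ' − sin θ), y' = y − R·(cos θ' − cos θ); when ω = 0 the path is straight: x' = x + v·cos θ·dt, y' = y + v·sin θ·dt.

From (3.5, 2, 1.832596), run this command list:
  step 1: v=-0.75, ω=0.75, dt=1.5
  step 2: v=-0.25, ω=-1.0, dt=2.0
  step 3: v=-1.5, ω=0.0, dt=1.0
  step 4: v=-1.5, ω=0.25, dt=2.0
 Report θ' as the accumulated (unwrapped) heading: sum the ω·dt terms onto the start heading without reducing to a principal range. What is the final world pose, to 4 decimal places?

(2.5237, -3.1158, 1.4576)

step 1: θ'=2.9576 (R=-1.0000) → pose (4.2830, 1.2757, 2.9576)
step 2: θ'=0.9576 (R=0.2500) → pose (4.4417, 0.8860, 0.9576)
step 3: θ'=0.9576 (straight) → pose (3.5784, -0.3407, 0.9576)
step 4: θ'=1.4576 (R=-6.0000) → pose (2.5237, -3.1158, 1.4576)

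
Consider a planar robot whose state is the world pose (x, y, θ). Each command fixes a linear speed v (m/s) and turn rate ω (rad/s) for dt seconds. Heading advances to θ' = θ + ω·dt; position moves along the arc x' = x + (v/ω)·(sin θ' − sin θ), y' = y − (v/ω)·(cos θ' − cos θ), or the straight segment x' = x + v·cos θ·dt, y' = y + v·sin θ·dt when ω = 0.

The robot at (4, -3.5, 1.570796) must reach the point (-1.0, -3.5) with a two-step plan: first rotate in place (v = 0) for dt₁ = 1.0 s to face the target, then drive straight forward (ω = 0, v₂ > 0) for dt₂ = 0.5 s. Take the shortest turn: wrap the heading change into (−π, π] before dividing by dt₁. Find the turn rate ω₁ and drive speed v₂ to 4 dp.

ω₁ = 1.5708, v₂ = 10.0000

heading to target = atan2(-3.5−-3.5, -1−4) = 3.1416
Δθ = wrap(3.1416 − 1.5708) = 1.5708; ω₁ = Δθ/dt₁ = 1.5708
distance = √((-1−4)² + (-3.5−-3.5)²) = 5.0000; v₂ = distance/dt₂ = 10.0000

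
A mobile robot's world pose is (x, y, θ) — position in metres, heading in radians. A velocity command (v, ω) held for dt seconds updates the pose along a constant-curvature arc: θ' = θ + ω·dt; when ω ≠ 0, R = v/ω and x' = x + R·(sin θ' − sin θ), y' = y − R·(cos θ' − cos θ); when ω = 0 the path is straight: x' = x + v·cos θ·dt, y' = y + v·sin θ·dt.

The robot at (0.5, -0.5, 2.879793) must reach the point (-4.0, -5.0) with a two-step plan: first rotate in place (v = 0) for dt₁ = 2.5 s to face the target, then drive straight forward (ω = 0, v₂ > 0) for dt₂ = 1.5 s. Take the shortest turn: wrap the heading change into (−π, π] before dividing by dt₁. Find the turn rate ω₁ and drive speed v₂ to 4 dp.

ω₁ = 0.4189, v₂ = 4.2426

heading to target = atan2(-5−-0.5, -4−0.5) = -2.3562
Δθ = wrap(-2.3562 − 2.8798) = 1.0472; ω₁ = Δθ/dt₁ = 0.4189
distance = √((-4−0.5)² + (-5−-0.5)²) = 6.3640; v₂ = distance/dt₂ = 4.2426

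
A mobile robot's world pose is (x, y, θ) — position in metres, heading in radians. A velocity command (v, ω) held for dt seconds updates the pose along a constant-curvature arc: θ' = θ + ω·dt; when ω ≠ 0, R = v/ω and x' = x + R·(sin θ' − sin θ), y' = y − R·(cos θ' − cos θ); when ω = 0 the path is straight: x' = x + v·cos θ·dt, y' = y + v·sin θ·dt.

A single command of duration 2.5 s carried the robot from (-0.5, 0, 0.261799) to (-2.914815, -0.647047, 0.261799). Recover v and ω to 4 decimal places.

Δθ = 0.261799 − 0.261799 = 0.000000
ω = Δθ/dt = 0.000000/2.5 = 0.0000
ω = 0 → v = (Δx·cos θ + Δy·sin θ)/dt = -1.0000

v = -1.0000, ω = 0.0000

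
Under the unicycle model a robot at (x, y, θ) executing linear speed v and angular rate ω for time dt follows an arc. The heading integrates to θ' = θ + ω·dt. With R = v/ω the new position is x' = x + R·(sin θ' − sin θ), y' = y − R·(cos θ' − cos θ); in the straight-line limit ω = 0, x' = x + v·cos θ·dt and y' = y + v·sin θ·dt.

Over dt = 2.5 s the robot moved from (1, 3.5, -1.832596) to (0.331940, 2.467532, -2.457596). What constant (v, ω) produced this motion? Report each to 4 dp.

v = 0.5000, ω = -0.2500

Δθ = -2.457596 − -1.832596 = -0.625000
ω = Δθ/dt = -0.625000/2.5 = -0.2500
R = −Δy/(cos θ' − cos θ) = -2.0000
v = R·ω = -2.0000·-0.2500 = 0.5000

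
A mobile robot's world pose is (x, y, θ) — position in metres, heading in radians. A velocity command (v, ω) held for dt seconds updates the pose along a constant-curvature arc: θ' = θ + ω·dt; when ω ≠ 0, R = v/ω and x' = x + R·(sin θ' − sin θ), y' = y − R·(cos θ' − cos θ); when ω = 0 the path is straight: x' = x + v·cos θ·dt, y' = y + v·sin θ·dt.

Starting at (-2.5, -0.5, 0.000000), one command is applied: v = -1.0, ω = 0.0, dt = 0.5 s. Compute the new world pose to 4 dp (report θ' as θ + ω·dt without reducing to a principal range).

(-3.0000, -0.5000, 0.0000)

θ' = 0.0000 + 0.0·0.5 = 0.0000
ω = 0 → straight: x' = -2.5 + -1.0·cos(0.0000)·0.5 = -3.0000
y' = -0.5 + -1.0·sin(0.0000)·0.5 = -0.5000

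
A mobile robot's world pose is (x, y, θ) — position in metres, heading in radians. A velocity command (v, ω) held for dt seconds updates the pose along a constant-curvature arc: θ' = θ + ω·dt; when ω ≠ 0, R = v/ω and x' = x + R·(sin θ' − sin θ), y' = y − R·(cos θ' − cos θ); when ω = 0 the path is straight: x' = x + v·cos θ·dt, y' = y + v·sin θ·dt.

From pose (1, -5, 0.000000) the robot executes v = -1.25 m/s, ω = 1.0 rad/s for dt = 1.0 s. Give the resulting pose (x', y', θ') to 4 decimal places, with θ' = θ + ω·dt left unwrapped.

θ' = 0.0000 + 1.0·1.0 = 1.0000
R = v/ω = -1.25/1.0 = -1.2500
x' = 1 + -1.2500·(sin 1.0000 − sin 0.0000) = -0.0518
y' = -5 − -1.2500·(cos 1.0000 − cos 0.0000) = -5.5746

(-0.0518, -5.5746, 1.0000)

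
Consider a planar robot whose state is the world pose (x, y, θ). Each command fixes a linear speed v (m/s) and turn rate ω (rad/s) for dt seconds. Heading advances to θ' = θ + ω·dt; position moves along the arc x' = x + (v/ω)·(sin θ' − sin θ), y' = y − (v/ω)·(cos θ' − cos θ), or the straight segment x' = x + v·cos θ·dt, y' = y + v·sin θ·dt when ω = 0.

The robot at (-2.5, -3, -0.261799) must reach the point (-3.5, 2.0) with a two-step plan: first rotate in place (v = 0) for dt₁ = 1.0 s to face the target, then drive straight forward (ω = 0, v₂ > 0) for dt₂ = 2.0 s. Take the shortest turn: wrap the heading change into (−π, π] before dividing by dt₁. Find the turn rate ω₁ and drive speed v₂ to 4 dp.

ω₁ = 2.0300, v₂ = 2.5495

heading to target = atan2(2−-3, -3.5−-2.5) = 1.7682
Δθ = wrap(1.7682 − -0.2618) = 2.0300; ω₁ = Δθ/dt₁ = 2.0300
distance = √((-3.5−-2.5)² + (2−-3)²) = 5.0990; v₂ = distance/dt₂ = 2.5495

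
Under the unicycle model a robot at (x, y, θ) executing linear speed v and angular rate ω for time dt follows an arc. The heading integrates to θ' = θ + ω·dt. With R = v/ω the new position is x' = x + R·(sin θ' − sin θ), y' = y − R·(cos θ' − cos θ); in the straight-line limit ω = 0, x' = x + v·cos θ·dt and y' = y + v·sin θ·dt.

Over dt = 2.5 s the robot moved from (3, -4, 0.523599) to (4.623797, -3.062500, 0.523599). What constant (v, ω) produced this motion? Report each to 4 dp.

Δθ = 0.523599 − 0.523599 = 0.000000
ω = Δθ/dt = 0.000000/2.5 = 0.0000
ω = 0 → v = (Δx·cos θ + Δy·sin θ)/dt = 0.7500

v = 0.7500, ω = 0.0000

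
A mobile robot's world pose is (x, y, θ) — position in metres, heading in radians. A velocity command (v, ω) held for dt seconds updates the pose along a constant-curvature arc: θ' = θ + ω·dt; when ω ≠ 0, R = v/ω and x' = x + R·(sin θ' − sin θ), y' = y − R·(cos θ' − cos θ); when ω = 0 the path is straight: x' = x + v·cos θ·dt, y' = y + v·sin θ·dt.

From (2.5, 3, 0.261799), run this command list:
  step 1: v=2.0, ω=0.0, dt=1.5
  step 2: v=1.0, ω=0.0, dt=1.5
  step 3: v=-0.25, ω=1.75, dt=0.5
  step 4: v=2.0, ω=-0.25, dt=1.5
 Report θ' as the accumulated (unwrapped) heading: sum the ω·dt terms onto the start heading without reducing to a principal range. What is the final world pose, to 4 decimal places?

step 1: θ'=0.2618 (straight) → pose (5.3978, 3.7765, 0.2618)
step 2: θ'=0.2618 (straight) → pose (6.8467, 4.1647, 0.2618)
step 3: θ'=1.1368 (R=-0.1429) → pose (6.7540, 4.0868, 1.1368)
step 4: θ'=0.7618 (R=-8.0000) → pose (8.4906, 6.5115, 0.7618)

(8.4906, 6.5115, 0.7618)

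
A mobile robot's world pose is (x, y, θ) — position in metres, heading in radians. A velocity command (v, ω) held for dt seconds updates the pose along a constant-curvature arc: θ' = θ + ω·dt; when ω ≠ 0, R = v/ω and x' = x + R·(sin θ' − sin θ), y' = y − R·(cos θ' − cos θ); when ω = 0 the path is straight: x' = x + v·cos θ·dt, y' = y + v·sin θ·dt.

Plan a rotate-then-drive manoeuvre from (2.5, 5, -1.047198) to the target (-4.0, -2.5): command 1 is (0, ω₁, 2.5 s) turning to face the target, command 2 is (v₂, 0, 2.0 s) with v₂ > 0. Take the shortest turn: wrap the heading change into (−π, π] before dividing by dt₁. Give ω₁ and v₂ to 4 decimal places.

ω₁ = -0.4951, v₂ = 4.9624

heading to target = atan2(-2.5−5, -4−2.5) = -2.2849
Δθ = wrap(-2.2849 − -1.0472) = -1.2377; ω₁ = Δθ/dt₁ = -0.4951
distance = √((-4−2.5)² + (-2.5−5)²) = 9.9247; v₂ = distance/dt₂ = 4.9624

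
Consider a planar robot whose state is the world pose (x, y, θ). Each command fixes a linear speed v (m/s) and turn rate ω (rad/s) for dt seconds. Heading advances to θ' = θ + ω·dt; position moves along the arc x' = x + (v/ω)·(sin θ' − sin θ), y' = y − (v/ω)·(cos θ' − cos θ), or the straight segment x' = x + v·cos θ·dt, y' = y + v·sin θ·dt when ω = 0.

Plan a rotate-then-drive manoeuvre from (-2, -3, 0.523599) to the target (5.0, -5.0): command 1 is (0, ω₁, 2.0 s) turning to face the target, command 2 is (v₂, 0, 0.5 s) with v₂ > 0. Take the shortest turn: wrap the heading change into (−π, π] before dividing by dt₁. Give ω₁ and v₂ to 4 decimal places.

heading to target = atan2(-5−-3, 5−-2) = -0.2783
Δθ = wrap(-0.2783 − 0.5236) = -0.8019; ω₁ = Δθ/dt₁ = -0.4009
distance = √((5−-2)² + (-5−-3)²) = 7.2801; v₂ = distance/dt₂ = 14.5602

ω₁ = -0.4009, v₂ = 14.5602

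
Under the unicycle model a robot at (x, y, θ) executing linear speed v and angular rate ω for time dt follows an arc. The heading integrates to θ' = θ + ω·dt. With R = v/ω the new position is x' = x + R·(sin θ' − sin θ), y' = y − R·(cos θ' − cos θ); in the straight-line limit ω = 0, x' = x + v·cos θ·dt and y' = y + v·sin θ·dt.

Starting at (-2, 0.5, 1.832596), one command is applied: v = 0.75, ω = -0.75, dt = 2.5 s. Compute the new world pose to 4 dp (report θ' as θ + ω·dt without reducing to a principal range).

(-0.9917, 1.7579, -0.0424)

θ' = 1.8326 + -0.75·2.5 = -0.0424
R = v/ω = 0.75/-0.75 = -1.0000
x' = -2 + -1.0000·(sin -0.0424 − sin 1.8326) = -0.9917
y' = 0.5 − -1.0000·(cos -0.0424 − cos 1.8326) = 1.7579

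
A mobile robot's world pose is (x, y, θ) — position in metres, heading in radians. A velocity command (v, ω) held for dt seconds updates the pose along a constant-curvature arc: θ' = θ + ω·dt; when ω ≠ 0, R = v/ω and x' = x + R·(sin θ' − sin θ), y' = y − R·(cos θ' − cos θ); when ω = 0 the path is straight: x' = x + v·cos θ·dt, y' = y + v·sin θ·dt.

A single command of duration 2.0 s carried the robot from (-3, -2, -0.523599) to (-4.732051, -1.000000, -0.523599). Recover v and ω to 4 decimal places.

v = -1.0000, ω = 0.0000

Δθ = -0.523599 − -0.523599 = 0.000000
ω = Δθ/dt = 0.000000/2.0 = 0.0000
ω = 0 → v = (Δx·cos θ + Δy·sin θ)/dt = -1.0000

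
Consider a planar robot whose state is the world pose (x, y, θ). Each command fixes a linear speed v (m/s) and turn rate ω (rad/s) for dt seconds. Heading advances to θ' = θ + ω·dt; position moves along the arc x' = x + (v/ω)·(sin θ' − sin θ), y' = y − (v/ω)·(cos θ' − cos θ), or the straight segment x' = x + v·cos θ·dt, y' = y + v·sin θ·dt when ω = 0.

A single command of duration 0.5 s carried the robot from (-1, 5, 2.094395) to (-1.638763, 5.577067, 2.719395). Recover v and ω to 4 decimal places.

v = 1.7500, ω = 1.2500

Δθ = 2.719395 − 2.094395 = 0.625000
ω = Δθ/dt = 0.625000/0.5 = 1.2500
R = Δx/(sin θ' − sin θ) = 1.4000
v = R·ω = 1.4000·1.2500 = 1.7500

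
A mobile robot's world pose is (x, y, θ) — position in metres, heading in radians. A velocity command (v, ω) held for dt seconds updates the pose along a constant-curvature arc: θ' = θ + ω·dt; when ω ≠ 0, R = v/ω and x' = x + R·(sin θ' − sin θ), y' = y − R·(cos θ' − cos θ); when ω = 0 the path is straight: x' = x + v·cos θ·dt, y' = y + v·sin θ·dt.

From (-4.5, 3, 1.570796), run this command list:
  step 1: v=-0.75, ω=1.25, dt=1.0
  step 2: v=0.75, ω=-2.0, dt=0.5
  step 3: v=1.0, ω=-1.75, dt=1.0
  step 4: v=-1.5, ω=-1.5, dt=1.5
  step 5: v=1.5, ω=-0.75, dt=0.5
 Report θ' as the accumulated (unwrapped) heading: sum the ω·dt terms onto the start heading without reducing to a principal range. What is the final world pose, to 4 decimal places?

(-5.2451, 4.4525, -2.5542)

step 1: θ'=2.8208 (R=-0.6000) → pose (-4.0892, 2.4306, 2.8208)
step 2: θ'=1.8208 (R=-0.3750) → pose (-4.3343, 2.6937, 1.8208)
step 3: θ'=0.0708 (R=-0.5714) → pose (-3.8210, 3.4051, 0.0708)
step 4: θ'=-2.1792 (R=1.0000) → pose (-4.7123, 4.9741, -2.1792)
step 5: θ'=-2.5542 (R=-2.0000) → pose (-5.2451, 4.4525, -2.5542)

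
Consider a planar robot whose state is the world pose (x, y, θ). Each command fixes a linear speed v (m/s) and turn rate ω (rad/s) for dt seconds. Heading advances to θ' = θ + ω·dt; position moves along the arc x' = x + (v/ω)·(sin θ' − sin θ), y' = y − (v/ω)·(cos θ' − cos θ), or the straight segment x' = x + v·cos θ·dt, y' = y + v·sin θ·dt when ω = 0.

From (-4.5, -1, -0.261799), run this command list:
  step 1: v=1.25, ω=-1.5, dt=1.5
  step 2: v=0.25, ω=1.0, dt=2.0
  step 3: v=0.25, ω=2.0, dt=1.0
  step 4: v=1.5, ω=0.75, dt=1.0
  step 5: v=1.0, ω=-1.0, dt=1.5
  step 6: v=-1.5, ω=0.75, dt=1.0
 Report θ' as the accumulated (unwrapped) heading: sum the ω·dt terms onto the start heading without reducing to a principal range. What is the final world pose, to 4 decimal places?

step 1: θ'=-2.5118 (R=-0.8333) → pose (-4.2249, -2.4784, -2.5118)
step 2: θ'=-0.5118 (R=0.2500) → pose (-4.2001, -2.8984, -0.5118)
step 3: θ'=1.4882 (R=0.1250) → pose (-4.0143, -2.7997, 1.4882)
step 4: θ'=2.2382 (R=2.0000) → pose (-4.4366, -1.3968, 2.2382)
step 5: θ'=0.7382 (R=-1.0000) → pose (-4.3241, -0.0382, 0.7382)
step 6: θ'=1.4882 (R=-2.0000) → pose (-4.9714, -1.3526, 1.4882)

(-4.9714, -1.3526, 1.4882)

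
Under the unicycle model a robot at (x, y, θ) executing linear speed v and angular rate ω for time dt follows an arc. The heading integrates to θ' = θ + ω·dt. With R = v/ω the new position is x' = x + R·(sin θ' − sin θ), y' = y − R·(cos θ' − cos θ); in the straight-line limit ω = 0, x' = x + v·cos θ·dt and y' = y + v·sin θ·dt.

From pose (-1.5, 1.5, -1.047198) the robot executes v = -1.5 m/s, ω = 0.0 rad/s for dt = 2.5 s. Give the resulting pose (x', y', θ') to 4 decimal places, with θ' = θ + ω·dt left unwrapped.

(-3.3750, 4.7476, -1.0472)

θ' = -1.0472 + 0.0·2.5 = -1.0472
ω = 0 → straight: x' = -1.5 + -1.5·cos(-1.0472)·2.5 = -3.3750
y' = 1.5 + -1.5·sin(-1.0472)·2.5 = 4.7476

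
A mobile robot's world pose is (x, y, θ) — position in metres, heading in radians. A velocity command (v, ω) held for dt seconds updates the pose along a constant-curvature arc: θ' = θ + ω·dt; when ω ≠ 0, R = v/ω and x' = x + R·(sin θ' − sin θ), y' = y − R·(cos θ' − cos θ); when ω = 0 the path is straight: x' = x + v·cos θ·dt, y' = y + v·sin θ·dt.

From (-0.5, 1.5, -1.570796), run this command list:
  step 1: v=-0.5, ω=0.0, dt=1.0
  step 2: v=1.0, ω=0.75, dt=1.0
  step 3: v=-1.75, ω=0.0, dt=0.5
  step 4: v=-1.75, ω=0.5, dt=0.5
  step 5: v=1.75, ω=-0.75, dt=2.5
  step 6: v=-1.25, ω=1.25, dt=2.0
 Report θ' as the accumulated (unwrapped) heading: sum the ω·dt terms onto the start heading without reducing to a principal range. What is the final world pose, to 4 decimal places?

(-1.8688, 0.3025, 0.0542)

step 1: θ'=-1.5708 (straight) → pose (-0.5000, 2.0000, -1.5708)
step 2: θ'=-0.8208 (R=1.3333) → pose (-0.1423, 1.0911, -0.8208)
step 3: θ'=-0.8208 (straight) → pose (-0.7387, 1.7314, -0.8208)
step 4: θ'=-0.5708 (R=-3.5000) → pose (-1.4085, 2.2908, -0.5708)
step 5: θ'=-2.4458 (R=-2.3333) → pose (-1.1736, -1.4636, -2.4458)
step 6: θ'=0.0542 (R=-1.0000) → pose (-1.8688, 0.3025, 0.0542)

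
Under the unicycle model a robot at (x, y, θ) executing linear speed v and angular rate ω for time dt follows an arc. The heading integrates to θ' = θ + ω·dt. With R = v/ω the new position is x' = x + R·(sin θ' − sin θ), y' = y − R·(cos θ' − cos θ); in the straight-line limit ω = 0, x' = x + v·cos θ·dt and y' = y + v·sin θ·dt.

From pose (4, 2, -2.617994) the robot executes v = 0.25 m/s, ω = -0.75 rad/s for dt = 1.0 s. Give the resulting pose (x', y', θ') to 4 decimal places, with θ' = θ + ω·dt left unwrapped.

θ' = -2.6180 + -0.75·1.0 = -3.3680
R = v/ω = 0.25/-0.75 = -0.3333
x' = 4 + -0.3333·(sin -3.3680 − sin -2.6180) = 3.7585
y' = 2 − -0.3333·(cos -3.3680 − cos -2.6180) = 1.9638

(3.7585, 1.9638, -3.3680)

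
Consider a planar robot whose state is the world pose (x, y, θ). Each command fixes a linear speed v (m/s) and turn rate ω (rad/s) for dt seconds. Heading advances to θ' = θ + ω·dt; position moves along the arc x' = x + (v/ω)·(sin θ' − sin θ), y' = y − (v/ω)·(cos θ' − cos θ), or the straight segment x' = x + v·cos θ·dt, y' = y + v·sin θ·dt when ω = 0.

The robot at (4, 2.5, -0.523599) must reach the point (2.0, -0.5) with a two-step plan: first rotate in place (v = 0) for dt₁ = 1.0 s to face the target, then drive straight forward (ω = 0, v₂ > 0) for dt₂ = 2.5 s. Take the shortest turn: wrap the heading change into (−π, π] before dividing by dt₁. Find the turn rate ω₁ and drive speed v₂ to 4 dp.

heading to target = atan2(-0.5−2.5, 2−4) = -2.1588
Δθ = wrap(-2.1588 − -0.5236) = -1.6352; ω₁ = Δθ/dt₁ = -1.6352
distance = √((2−4)² + (-0.5−2.5)²) = 3.6056; v₂ = distance/dt₂ = 1.4422

ω₁ = -1.6352, v₂ = 1.4422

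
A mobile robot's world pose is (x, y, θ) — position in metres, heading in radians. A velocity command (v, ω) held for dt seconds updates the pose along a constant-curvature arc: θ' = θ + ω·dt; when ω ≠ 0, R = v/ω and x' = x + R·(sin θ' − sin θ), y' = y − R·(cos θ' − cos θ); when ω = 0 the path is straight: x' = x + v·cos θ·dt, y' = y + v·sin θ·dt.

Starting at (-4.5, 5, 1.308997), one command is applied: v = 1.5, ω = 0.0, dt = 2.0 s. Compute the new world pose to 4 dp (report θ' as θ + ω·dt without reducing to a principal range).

(-3.7235, 7.8978, 1.3090)

θ' = 1.3090 + 0.0·2.0 = 1.3090
ω = 0 → straight: x' = -4.5 + 1.5·cos(1.3090)·2.0 = -3.7235
y' = 5 + 1.5·sin(1.3090)·2.0 = 7.8978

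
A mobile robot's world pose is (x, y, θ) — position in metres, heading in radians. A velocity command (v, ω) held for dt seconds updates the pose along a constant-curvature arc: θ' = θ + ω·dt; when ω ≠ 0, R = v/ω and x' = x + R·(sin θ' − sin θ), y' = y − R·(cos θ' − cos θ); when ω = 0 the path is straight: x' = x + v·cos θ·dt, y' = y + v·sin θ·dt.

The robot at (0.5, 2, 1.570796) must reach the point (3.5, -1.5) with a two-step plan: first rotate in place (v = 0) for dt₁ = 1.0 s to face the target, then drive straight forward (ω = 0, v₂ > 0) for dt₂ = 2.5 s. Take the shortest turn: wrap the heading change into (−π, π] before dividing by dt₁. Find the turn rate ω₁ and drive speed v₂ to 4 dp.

ω₁ = -2.4330, v₂ = 1.8439

heading to target = atan2(-1.5−2, 3.5−0.5) = -0.8622
Δθ = wrap(-0.8622 − 1.5708) = -2.4330; ω₁ = Δθ/dt₁ = -2.4330
distance = √((3.5−0.5)² + (-1.5−2)²) = 4.6098; v₂ = distance/dt₂ = 1.8439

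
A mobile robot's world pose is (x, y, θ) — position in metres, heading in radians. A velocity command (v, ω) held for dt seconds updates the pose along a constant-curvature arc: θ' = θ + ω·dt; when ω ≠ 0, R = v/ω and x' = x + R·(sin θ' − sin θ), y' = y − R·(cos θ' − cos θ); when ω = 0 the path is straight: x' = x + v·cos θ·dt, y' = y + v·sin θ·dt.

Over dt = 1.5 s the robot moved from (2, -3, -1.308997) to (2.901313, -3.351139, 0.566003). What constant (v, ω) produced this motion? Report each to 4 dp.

Δθ = 0.566003 − -1.308997 = 1.875000
ω = Δθ/dt = 1.875000/1.5 = 1.2500
R = Δx/(sin θ' − sin θ) = 0.6000
v = R·ω = 0.6000·1.2500 = 0.7500

v = 0.7500, ω = 1.2500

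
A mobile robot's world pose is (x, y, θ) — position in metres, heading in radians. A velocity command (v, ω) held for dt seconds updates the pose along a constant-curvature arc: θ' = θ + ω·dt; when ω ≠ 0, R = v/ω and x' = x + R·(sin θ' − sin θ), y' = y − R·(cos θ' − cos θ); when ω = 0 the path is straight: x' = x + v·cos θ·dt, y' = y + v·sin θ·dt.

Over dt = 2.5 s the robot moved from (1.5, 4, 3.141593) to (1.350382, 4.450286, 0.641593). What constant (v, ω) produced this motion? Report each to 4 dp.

Δθ = 0.641593 − 3.141593 = -2.500000
ω = Δθ/dt = -2.500000/2.5 = -1.0000
R = −Δy/(cos θ' − cos θ) = -0.2500
v = R·ω = -0.2500·-1.0000 = 0.2500

v = 0.2500, ω = -1.0000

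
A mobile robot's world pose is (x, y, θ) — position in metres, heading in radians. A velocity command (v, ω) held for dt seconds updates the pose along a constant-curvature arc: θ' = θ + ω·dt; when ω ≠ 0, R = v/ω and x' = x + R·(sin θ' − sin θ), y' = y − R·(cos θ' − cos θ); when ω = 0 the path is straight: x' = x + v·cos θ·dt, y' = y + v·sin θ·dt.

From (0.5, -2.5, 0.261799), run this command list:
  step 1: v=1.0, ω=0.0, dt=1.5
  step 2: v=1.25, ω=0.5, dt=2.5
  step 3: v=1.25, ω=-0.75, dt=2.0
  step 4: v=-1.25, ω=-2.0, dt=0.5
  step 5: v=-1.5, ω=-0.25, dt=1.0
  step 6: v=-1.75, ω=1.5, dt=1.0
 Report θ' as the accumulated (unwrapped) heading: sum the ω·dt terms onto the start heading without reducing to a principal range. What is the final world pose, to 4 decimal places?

step 1: θ'=0.2618 (straight) → pose (1.9489, -2.1118, 0.2618)
step 2: θ'=1.5118 (R=2.5000) → pose (3.7975, 0.1556, 1.5118)
step 3: θ'=0.0118 (R=-1.6667) → pose (5.4416, 1.7239, 0.0118)
step 4: θ'=-0.9882 (R=0.6250) → pose (4.9123, 2.0050, -0.9882)
step 5: θ'=-1.2382 (R=6.0000) → pose (4.2514, 3.3472, -1.2382)
step 6: θ'=0.2618 (R=-1.1667) → pose (2.8467, 4.0932, 0.2618)

(2.8467, 4.0932, 0.2618)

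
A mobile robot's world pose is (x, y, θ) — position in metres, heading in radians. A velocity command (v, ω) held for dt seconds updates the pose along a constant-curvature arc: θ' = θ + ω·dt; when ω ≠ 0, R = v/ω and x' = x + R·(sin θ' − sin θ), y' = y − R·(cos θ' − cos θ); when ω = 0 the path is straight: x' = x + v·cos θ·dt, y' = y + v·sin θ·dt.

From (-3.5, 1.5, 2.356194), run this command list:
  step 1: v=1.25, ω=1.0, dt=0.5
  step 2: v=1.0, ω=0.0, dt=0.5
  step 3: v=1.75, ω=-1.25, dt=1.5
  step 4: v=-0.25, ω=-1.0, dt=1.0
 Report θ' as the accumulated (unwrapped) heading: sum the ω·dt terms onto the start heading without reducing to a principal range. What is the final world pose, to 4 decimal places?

step 1: θ'=2.8562 (R=1.2500) → pose (-4.0320, 1.8156, 2.8562)
step 2: θ'=2.8562 (straight) → pose (-4.5117, 1.9563, 2.8562)
step 3: θ'=0.9812 (R=-1.4000) → pose (-5.2812, 4.0781, 0.9812)
step 4: θ'=-0.0188 (R=0.2500) → pose (-5.4937, 3.9672, -0.0188)

(-5.4937, 3.9672, -0.0188)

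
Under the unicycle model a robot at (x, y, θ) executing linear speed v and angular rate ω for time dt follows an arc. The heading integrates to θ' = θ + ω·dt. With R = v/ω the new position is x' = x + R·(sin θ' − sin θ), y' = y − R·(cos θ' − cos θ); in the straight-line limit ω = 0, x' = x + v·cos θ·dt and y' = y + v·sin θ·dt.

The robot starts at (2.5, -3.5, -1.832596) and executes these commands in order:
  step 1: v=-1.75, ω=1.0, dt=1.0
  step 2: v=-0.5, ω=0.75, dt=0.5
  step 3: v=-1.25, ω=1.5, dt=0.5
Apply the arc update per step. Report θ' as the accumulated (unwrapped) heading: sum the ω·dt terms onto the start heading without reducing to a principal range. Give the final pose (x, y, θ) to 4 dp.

(1.2971, -1.6696, 0.2924)

step 1: θ'=-0.8326 (R=-1.7500) → pose (2.1041, -1.8694, -0.8326)
step 2: θ'=-0.4576 (R=-0.6667) → pose (1.9055, -1.7200, -0.4576)
step 3: θ'=0.2924 (R=-0.8333) → pose (1.2971, -1.6696, 0.2924)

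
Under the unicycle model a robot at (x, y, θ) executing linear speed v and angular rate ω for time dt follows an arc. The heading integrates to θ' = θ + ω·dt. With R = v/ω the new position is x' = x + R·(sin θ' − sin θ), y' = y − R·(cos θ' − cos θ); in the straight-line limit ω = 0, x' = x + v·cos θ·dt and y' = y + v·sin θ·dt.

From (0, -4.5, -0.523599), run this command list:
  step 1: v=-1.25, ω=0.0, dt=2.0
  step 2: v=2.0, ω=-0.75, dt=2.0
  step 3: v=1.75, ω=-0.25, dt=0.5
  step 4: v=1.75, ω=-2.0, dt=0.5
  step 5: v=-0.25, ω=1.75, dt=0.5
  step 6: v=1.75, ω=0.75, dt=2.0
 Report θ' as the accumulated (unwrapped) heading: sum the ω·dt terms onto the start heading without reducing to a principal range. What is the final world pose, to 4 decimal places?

(-2.0104, -11.0109, -0.7736)

step 1: θ'=-0.5236 (straight) → pose (-2.1651, -3.2500, -0.5236)
step 2: θ'=-2.0236 (R=-2.6667) → pose (-1.1005, -6.7260, -2.0236)
step 3: θ'=-2.1486 (R=-7.0000) → pose (-1.5314, -7.4869, -2.1486)
step 4: θ'=-3.1486 (R=-0.8750) → pose (-2.2705, -7.8840, -3.1486)
step 5: θ'=-2.2736 (R=-0.1429) → pose (-2.1605, -7.8335, -2.2736)
step 6: θ'=-0.7736 (R=2.3333) → pose (-2.0104, -11.0109, -0.7736)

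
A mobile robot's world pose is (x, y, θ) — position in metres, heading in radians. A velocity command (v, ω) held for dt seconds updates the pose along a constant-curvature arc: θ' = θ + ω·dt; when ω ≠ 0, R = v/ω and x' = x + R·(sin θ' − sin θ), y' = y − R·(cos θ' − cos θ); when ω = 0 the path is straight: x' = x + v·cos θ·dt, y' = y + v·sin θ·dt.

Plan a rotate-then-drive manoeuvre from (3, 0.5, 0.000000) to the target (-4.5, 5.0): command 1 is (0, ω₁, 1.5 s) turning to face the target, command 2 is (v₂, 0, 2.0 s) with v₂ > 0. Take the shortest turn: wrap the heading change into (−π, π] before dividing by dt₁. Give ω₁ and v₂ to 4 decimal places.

ω₁ = 1.7341, v₂ = 4.3732

heading to target = atan2(5−0.5, -4.5−3) = 2.6012
Δθ = wrap(2.6012 − 0.0000) = 2.6012; ω₁ = Δθ/dt₁ = 1.7341
distance = √((-4.5−3)² + (5−0.5)²) = 8.7464; v₂ = distance/dt₂ = 4.3732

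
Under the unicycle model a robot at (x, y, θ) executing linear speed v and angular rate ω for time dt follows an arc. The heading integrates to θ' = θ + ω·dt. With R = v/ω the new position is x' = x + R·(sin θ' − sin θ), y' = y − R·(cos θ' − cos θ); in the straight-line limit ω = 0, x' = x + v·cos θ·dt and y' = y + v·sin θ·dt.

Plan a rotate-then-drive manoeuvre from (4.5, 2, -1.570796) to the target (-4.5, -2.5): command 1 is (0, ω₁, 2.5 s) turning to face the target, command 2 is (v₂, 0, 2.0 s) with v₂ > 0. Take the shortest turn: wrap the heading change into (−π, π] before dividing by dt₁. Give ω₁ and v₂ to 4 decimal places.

ω₁ = -0.4429, v₂ = 5.0312

heading to target = atan2(-2.5−2, -4.5−4.5) = -2.6779
Δθ = wrap(-2.6779 − -1.5708) = -1.1071; ω₁ = Δθ/dt₁ = -0.4429
distance = √((-4.5−4.5)² + (-2.5−2)²) = 10.0623; v₂ = distance/dt₂ = 5.0312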